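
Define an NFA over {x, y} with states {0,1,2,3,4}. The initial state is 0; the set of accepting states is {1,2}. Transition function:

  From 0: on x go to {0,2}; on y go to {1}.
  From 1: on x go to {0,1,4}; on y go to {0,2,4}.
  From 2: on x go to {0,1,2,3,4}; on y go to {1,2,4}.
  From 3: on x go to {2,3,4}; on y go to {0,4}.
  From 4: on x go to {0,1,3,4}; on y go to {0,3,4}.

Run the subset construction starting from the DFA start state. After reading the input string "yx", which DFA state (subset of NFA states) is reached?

Start: {0}.
δ(0,y) = {1}.
Union: {1}.
After y: {1}.
δ(1,x) = {0,1,4}.
Union: {0,1,4}.
After x: {0,1,4}.

{0,1,4}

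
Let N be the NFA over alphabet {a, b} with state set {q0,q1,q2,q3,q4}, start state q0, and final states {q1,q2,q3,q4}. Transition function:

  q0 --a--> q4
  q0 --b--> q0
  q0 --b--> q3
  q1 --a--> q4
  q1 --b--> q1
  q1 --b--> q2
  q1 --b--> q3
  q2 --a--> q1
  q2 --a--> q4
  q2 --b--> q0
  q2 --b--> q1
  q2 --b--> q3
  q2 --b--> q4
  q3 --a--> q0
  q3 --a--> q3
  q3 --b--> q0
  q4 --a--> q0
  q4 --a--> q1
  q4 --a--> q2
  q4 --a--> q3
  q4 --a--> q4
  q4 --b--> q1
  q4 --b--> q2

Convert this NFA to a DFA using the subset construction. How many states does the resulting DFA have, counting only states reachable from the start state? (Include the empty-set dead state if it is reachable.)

10

Start state of the DFA: {q0}.
{q0} --a--> {q4}  [new]
{q0} --b--> {q0,q3}  [new]
{q4} --a--> {q0,q1,q2,q3,q4}  [new]
{q4} --b--> {q1,q2}  [new]
{q0,q3} --a--> {q0,q3,q4}  [new]
{q0,q3} --b--> {q0,q3}  [seen]
{q0,q1,q2,q3,q4} --a--> {q0,q1,q2,q3,q4}  [seen]
{q0,q1,q2,q3,q4} --b--> {q0,q1,q2,q3,q4}  [seen]
{q1,q2} --a--> {q1,q4}  [new]
{q1,q2} --b--> {q0,q1,q2,q3,q4}  [seen]
{q0,q3,q4} --a--> {q0,q1,q2,q3,q4}  [seen]
{q0,q3,q4} --b--> {q0,q1,q2,q3}  [new]
{q1,q4} --a--> {q0,q1,q2,q3,q4}  [seen]
{q1,q4} --b--> {q1,q2,q3}  [new]
{q0,q1,q2,q3} --a--> {q0,q1,q3,q4}  [new]
{q0,q1,q2,q3} --b--> {q0,q1,q2,q3,q4}  [seen]
{q1,q2,q3} --a--> {q0,q1,q3,q4}  [seen]
{q1,q2,q3} --b--> {q0,q1,q2,q3,q4}  [seen]
{q0,q1,q3,q4} --a--> {q0,q1,q2,q3,q4}  [seen]
{q0,q1,q3,q4} --b--> {q0,q1,q2,q3}  [seen]
Reachable DFA states: {q0}, {q4}, {q0,q3}, {q0,q1,q2,q3,q4}, {q1,q2}, {q0,q3,q4}, {q1,q4}, {q0,q1,q2,q3}, {q1,q2,q3}, {q0,q1,q3,q4}.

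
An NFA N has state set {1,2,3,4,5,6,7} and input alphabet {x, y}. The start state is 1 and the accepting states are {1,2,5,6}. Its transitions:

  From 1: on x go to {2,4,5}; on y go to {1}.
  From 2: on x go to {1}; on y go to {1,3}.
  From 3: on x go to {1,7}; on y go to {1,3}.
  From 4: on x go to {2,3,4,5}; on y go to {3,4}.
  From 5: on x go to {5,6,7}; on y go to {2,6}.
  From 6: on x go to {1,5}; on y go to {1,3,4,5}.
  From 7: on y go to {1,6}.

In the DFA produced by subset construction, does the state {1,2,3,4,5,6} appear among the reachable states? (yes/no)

Start state of the DFA: {1}.
{1} --x--> {2,4,5}  [new]
{1} --y--> {1}  [seen]
{2,4,5} --x--> {1,2,3,4,5,6,7}  [new]
{2,4,5} --y--> {1,2,3,4,6}  [new]
{1,2,3,4,5,6,7} --x--> {1,2,3,4,5,6,7}  [seen]
{1,2,3,4,5,6,7} --y--> {1,2,3,4,5,6}  [new]
{1,2,3,4,6} --x--> {1,2,3,4,5,7}  [new]
{1,2,3,4,6} --y--> {1,3,4,5}  [new]
{1,2,3,4,5,6} --x--> {1,2,3,4,5,6,7}  [seen]
{1,2,3,4,5,6} --y--> {1,2,3,4,5,6}  [seen]
{1,2,3,4,5,7} --x--> {1,2,3,4,5,6,7}  [seen]
{1,2,3,4,5,7} --y--> {1,2,3,4,6}  [seen]
{1,3,4,5} --x--> {1,2,3,4,5,6,7}  [seen]
{1,3,4,5} --y--> {1,2,3,4,6}  [seen]
Reachable DFA states: {1}, {2,4,5}, {1,2,3,4,5,6,7}, {1,2,3,4,6}, {1,2,3,4,5,6}, {1,2,3,4,5,7}, {1,3,4,5}.
{1,2,3,4,5,6} is among them.

yes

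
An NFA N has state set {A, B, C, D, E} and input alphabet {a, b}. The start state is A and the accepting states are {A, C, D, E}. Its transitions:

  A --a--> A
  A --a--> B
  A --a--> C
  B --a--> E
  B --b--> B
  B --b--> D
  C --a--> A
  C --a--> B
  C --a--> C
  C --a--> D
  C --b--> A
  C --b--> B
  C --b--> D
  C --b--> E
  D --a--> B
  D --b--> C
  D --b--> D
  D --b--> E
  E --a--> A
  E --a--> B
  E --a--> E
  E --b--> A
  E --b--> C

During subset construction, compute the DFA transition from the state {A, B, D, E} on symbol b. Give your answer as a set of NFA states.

δ(A,b) = ∅; δ(B,b) = {B, D}; δ(D,b) = {C, D, E}; δ(E,b) = {A, C}.
Union: {A, B, C, D, E}.

{A, B, C, D, E}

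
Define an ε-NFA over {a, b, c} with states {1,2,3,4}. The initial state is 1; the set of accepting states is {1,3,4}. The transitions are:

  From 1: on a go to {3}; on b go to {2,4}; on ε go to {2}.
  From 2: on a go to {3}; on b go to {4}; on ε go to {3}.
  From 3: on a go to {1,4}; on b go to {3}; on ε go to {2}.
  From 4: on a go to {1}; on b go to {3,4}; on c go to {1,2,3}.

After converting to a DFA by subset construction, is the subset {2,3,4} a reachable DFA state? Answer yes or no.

yes

Start state of the DFA: {1,2,3} (ε-closure of the NFA start).
{1,2,3} --a--> {1,2,3,4}  [new]
{1,2,3} --b--> {2,3,4}  [new]
{1,2,3} --c--> ∅  [new]
{1,2,3,4} --a--> {1,2,3,4}  [seen]
{1,2,3,4} --b--> {2,3,4}  [seen]
{1,2,3,4} --c--> {1,2,3}  [seen]
{2,3,4} --a--> {1,2,3,4}  [seen]
{2,3,4} --b--> {2,3,4}  [seen]
{2,3,4} --c--> {1,2,3}  [seen]
∅ --a--> ∅  [seen]
∅ --b--> ∅  [seen]
∅ --c--> ∅  [seen]
Reachable DFA states: {1,2,3}, {1,2,3,4}, {2,3,4}, ∅.
{2,3,4} is among them.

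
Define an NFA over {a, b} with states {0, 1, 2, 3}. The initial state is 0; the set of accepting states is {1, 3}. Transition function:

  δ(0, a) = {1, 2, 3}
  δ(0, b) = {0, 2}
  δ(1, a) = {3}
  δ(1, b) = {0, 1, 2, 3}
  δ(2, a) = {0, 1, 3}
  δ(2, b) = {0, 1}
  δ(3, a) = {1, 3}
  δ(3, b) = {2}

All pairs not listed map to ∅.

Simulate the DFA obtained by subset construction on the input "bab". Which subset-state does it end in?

Start: {0}.
δ(0,b) = {0, 2}.
Union: {0, 2}.
After b: {0, 2}.
δ(0,a) = {1, 2, 3}; δ(2,a) = {0, 1, 3}.
Union: {0, 1, 2, 3}.
After a: {0, 1, 2, 3}.
δ(0,b) = {0, 2}; δ(1,b) = {0, 1, 2, 3}; δ(2,b) = {0, 1}; δ(3,b) = {2}.
Union: {0, 1, 2, 3}.
After b: {0, 1, 2, 3}.

{0, 1, 2, 3}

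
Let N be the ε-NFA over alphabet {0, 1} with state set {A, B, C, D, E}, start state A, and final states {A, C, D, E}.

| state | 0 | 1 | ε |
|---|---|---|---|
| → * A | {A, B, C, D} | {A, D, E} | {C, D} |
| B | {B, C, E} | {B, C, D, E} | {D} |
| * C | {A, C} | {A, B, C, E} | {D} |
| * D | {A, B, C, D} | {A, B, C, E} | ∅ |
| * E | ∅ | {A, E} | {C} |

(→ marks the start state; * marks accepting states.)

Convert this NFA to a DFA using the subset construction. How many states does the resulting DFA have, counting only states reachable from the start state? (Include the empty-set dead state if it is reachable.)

Start state of the DFA: {A, C, D} (ε-closure of the NFA start).
{A, C, D} --0--> {A, B, C, D}  [new]
{A, C, D} --1--> {A, B, C, D, E}  [new]
{A, B, C, D} --0--> {A, B, C, D, E}  [seen]
{A, B, C, D} --1--> {A, B, C, D, E}  [seen]
{A, B, C, D, E} --0--> {A, B, C, D, E}  [seen]
{A, B, C, D, E} --1--> {A, B, C, D, E}  [seen]
Reachable DFA states: {A, C, D}, {A, B, C, D}, {A, B, C, D, E}.

3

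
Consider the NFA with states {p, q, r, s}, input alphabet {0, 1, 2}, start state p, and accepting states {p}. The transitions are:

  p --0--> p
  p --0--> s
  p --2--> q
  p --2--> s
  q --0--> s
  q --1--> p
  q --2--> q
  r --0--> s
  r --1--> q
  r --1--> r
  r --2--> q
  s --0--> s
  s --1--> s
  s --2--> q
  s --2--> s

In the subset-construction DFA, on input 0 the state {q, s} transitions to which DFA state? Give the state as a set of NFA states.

δ(q,0) = {s}; δ(s,0) = {s}.
Union: {s}.

{s}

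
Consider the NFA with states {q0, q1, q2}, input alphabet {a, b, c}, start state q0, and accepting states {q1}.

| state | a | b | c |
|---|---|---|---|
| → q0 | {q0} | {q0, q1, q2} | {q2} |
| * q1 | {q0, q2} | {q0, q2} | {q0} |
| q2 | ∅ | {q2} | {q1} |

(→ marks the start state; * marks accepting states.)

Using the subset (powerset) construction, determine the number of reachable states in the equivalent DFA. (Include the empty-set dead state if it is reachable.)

8

Start state of the DFA: {q0}.
{q0} --a--> {q0}  [seen]
{q0} --b--> {q0, q1, q2}  [new]
{q0} --c--> {q2}  [new]
{q0, q1, q2} --a--> {q0, q2}  [new]
{q0, q1, q2} --b--> {q0, q1, q2}  [seen]
{q0, q1, q2} --c--> {q0, q1, q2}  [seen]
{q2} --a--> ∅  [new]
{q2} --b--> {q2}  [seen]
{q2} --c--> {q1}  [new]
{q0, q2} --a--> {q0}  [seen]
{q0, q2} --b--> {q0, q1, q2}  [seen]
{q0, q2} --c--> {q1, q2}  [new]
∅ --a--> ∅  [seen]
∅ --b--> ∅  [seen]
∅ --c--> ∅  [seen]
{q1} --a--> {q0, q2}  [seen]
{q1} --b--> {q0, q2}  [seen]
{q1} --c--> {q0}  [seen]
{q1, q2} --a--> {q0, q2}  [seen]
{q1, q2} --b--> {q0, q2}  [seen]
{q1, q2} --c--> {q0, q1}  [new]
{q0, q1} --a--> {q0, q2}  [seen]
{q0, q1} --b--> {q0, q1, q2}  [seen]
{q0, q1} --c--> {q0, q2}  [seen]
Reachable DFA states: {q0}, {q0, q1, q2}, {q2}, {q0, q2}, ∅, {q1}, {q1, q2}, {q0, q1}.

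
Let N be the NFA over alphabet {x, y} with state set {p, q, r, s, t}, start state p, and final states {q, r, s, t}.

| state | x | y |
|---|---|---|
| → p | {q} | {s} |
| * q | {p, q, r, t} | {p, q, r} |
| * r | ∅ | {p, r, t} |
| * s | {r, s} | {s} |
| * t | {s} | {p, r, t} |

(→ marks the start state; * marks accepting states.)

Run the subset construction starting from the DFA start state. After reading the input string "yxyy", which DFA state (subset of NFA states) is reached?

{p, r, s, t}

Start: {p}.
δ(p,y) = {s}.
Union: {s}.
After y: {s}.
δ(s,x) = {r, s}.
Union: {r, s}.
After x: {r, s}.
δ(r,y) = {p, r, t}; δ(s,y) = {s}.
Union: {p, r, s, t}.
After y: {p, r, s, t}.
δ(p,y) = {s}; δ(r,y) = {p, r, t}; δ(s,y) = {s}; δ(t,y) = {p, r, t}.
Union: {p, r, s, t}.
After y: {p, r, s, t}.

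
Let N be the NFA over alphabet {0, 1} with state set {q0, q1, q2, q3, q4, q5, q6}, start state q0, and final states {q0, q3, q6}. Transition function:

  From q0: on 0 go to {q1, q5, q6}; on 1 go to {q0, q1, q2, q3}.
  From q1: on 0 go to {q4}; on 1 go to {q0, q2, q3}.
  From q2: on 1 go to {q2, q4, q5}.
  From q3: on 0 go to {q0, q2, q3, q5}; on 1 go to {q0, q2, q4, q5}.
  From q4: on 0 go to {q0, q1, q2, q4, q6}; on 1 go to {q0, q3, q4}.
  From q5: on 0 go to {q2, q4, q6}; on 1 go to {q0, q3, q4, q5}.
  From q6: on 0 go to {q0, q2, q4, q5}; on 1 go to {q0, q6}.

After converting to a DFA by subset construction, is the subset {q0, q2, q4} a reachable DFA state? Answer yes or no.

Start state of the DFA: {q0}.
{q0} --0--> {q1, q5, q6}  [new]
{q0} --1--> {q0, q1, q2, q3}  [new]
{q1, q5, q6} --0--> {q0, q2, q4, q5, q6}  [new]
{q1, q5, q6} --1--> {q0, q2, q3, q4, q5, q6}  [new]
{q0, q1, q2, q3} --0--> {q0, q1, q2, q3, q4, q5, q6}  [new]
{q0, q1, q2, q3} --1--> {q0, q1, q2, q3, q4, q5}  [new]
{q0, q2, q4, q5, q6} --0--> {q0, q1, q2, q4, q5, q6}  [new]
{q0, q2, q4, q5, q6} --1--> {q0, q1, q2, q3, q4, q5, q6}  [seen]
{q0, q2, q3, q4, q5, q6} --0--> {q0, q1, q2, q3, q4, q5, q6}  [seen]
{q0, q2, q3, q4, q5, q6} --1--> {q0, q1, q2, q3, q4, q5, q6}  [seen]
{q0, q1, q2, q3, q4, q5, q6} --0--> {q0, q1, q2, q3, q4, q5, q6}  [seen]
{q0, q1, q2, q3, q4, q5, q6} --1--> {q0, q1, q2, q3, q4, q5, q6}  [seen]
{q0, q1, q2, q3, q4, q5} --0--> {q0, q1, q2, q3, q4, q5, q6}  [seen]
{q0, q1, q2, q3, q4, q5} --1--> {q0, q1, q2, q3, q4, q5}  [seen]
{q0, q1, q2, q4, q5, q6} --0--> {q0, q1, q2, q4, q5, q6}  [seen]
{q0, q1, q2, q4, q5, q6} --1--> {q0, q1, q2, q3, q4, q5, q6}  [seen]
Reachable DFA states: {q0}, {q1, q5, q6}, {q0, q1, q2, q3}, {q0, q2, q4, q5, q6}, {q0, q2, q3, q4, q5, q6}, {q0, q1, q2, q3, q4, q5, q6}, {q0, q1, q2, q3, q4, q5}, {q0, q1, q2, q4, q5, q6}.
{q0, q2, q4} is not among them.

no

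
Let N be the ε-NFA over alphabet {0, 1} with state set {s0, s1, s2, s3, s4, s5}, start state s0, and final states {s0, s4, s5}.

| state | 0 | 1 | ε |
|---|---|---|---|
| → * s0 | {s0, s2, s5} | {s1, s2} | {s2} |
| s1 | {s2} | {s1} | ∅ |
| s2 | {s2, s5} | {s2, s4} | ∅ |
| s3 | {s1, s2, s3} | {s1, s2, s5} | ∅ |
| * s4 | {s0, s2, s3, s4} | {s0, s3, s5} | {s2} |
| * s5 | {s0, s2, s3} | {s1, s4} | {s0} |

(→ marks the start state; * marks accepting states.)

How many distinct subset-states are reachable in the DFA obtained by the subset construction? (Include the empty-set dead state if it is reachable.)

Start state of the DFA: {s0, s2} (ε-closure of the NFA start).
{s0, s2} --0--> {s0, s2, s5}  [new]
{s0, s2} --1--> {s1, s2, s4}  [new]
{s0, s2, s5} --0--> {s0, s2, s3, s5}  [new]
{s0, s2, s5} --1--> {s1, s2, s4}  [seen]
{s1, s2, s4} --0--> {s0, s2, s3, s4, s5}  [new]
{s1, s2, s4} --1--> {s0, s1, s2, s3, s4, s5}  [new]
{s0, s2, s3, s5} --0--> {s0, s1, s2, s3, s5}  [new]
{s0, s2, s3, s5} --1--> {s0, s1, s2, s4, s5}  [new]
{s0, s2, s3, s4, s5} --0--> {s0, s1, s2, s3, s4, s5}  [seen]
{s0, s2, s3, s4, s5} --1--> {s0, s1, s2, s3, s4, s5}  [seen]
{s0, s1, s2, s3, s4, s5} --0--> {s0, s1, s2, s3, s4, s5}  [seen]
{s0, s1, s2, s3, s4, s5} --1--> {s0, s1, s2, s3, s4, s5}  [seen]
{s0, s1, s2, s3, s5} --0--> {s0, s1, s2, s3, s5}  [seen]
{s0, s1, s2, s3, s5} --1--> {s0, s1, s2, s4, s5}  [seen]
{s0, s1, s2, s4, s5} --0--> {s0, s2, s3, s4, s5}  [seen]
{s0, s1, s2, s4, s5} --1--> {s0, s1, s2, s3, s4, s5}  [seen]
Reachable DFA states: {s0, s2}, {s0, s2, s5}, {s1, s2, s4}, {s0, s2, s3, s5}, {s0, s2, s3, s4, s5}, {s0, s1, s2, s3, s4, s5}, {s0, s1, s2, s3, s5}, {s0, s1, s2, s4, s5}.

8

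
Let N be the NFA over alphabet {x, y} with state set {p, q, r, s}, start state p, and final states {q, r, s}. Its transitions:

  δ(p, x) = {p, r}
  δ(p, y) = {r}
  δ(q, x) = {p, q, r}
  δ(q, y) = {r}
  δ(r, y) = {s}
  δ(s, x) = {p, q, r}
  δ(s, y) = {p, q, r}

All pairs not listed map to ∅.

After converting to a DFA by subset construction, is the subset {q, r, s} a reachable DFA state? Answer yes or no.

Start state of the DFA: {p}.
{p} --x--> {p, r}  [new]
{p} --y--> {r}  [new]
{p, r} --x--> {p, r}  [seen]
{p, r} --y--> {r, s}  [new]
{r} --x--> ∅  [new]
{r} --y--> {s}  [new]
{r, s} --x--> {p, q, r}  [new]
{r, s} --y--> {p, q, r, s}  [new]
∅ --x--> ∅  [seen]
∅ --y--> ∅  [seen]
{s} --x--> {p, q, r}  [seen]
{s} --y--> {p, q, r}  [seen]
{p, q, r} --x--> {p, q, r}  [seen]
{p, q, r} --y--> {r, s}  [seen]
{p, q, r, s} --x--> {p, q, r}  [seen]
{p, q, r, s} --y--> {p, q, r, s}  [seen]
Reachable DFA states: {p}, {p, r}, {r}, {r, s}, ∅, {s}, {p, q, r}, {p, q, r, s}.
{q, r, s} is not among them.

no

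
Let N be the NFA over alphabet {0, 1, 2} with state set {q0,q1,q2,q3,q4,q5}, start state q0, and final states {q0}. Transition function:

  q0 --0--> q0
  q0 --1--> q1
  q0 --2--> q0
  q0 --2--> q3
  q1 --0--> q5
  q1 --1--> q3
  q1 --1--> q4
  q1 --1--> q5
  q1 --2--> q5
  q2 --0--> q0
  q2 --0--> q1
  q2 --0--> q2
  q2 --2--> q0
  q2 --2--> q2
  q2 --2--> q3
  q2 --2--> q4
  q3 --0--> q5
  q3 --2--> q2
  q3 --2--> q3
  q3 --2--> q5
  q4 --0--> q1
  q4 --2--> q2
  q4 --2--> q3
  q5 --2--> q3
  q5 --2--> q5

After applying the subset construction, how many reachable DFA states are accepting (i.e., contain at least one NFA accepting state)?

Start state of the DFA: {q0}.
{q0} --0--> {q0}  [seen]
{q0} --1--> {q1}  [new]
{q0} --2--> {q0,q3}  [new]
{q1} --0--> {q5}  [new]
{q1} --1--> {q3,q4,q5}  [new]
{q1} --2--> {q5}  [seen]
{q0,q3} --0--> {q0,q5}  [new]
{q0,q3} --1--> {q1}  [seen]
{q0,q3} --2--> {q0,q2,q3,q5}  [new]
{q5} --0--> ∅  [new]
{q5} --1--> ∅  [seen]
{q5} --2--> {q3,q5}  [new]
{q3,q4,q5} --0--> {q1,q5}  [new]
{q3,q4,q5} --1--> ∅  [seen]
{q3,q4,q5} --2--> {q2,q3,q5}  [new]
{q0,q5} --0--> {q0}  [seen]
{q0,q5} --1--> {q1}  [seen]
{q0,q5} --2--> {q0,q3,q5}  [new]
{q0,q2,q3,q5} --0--> {q0,q1,q2,q5}  [new]
{q0,q2,q3,q5} --1--> {q1}  [seen]
{q0,q2,q3,q5} --2--> {q0,q2,q3,q4,q5}  [new]
∅ --0--> ∅  [seen]
∅ --1--> ∅  [seen]
∅ --2--> ∅  [seen]
{q3,q5} --0--> {q5}  [seen]
{q3,q5} --1--> ∅  [seen]
{q3,q5} --2--> {q2,q3,q5}  [seen]
{q1,q5} --0--> {q5}  [seen]
{q1,q5} --1--> {q3,q4,q5}  [seen]
{q1,q5} --2--> {q3,q5}  [seen]
{q2,q3,q5} --0--> {q0,q1,q2,q5}  [seen]
{q2,q3,q5} --1--> ∅  [seen]
{q2,q3,q5} --2--> {q0,q2,q3,q4,q5}  [seen]
{q0,q3,q5} --0--> {q0,q5}  [seen]
{q0,q3,q5} --1--> {q1}  [seen]
{q0,q3,q5} --2--> {q0,q2,q3,q5}  [seen]
{q0,q1,q2,q5} --0--> {q0,q1,q2,q5}  [seen]
{q0,q1,q2,q5} --1--> {q1,q3,q4,q5}  [new]
{q0,q1,q2,q5} --2--> {q0,q2,q3,q4,q5}  [seen]
{q0,q2,q3,q4,q5} --0--> {q0,q1,q2,q5}  [seen]
{q0,q2,q3,q4,q5} --1--> {q1}  [seen]
{q0,q2,q3,q4,q5} --2--> {q0,q2,q3,q4,q5}  [seen]
{q1,q3,q4,q5} --0--> {q1,q5}  [seen]
{q1,q3,q4,q5} --1--> {q3,q4,q5}  [seen]
{q1,q3,q4,q5} --2--> {q2,q3,q5}  [seen]
Reachable DFA states: {q0}, {q1}, {q0,q3}, {q5}, {q3,q4,q5}, {q0,q5}, {q0,q2,q3,q5}, ∅, {q3,q5}, {q1,q5}, {q2,q3,q5}, {q0,q3,q5}, {q0,q1,q2,q5}, {q0,q2,q3,q4,q5}, {q1,q3,q4,q5}.
Accepting DFA states (contain an NFA accepting state): {q0}, {q0,q3}, {q0,q5}, {q0,q2,q3,q5}, {q0,q3,q5}, {q0,q1,q2,q5}, {q0,q2,q3,q4,q5}.

7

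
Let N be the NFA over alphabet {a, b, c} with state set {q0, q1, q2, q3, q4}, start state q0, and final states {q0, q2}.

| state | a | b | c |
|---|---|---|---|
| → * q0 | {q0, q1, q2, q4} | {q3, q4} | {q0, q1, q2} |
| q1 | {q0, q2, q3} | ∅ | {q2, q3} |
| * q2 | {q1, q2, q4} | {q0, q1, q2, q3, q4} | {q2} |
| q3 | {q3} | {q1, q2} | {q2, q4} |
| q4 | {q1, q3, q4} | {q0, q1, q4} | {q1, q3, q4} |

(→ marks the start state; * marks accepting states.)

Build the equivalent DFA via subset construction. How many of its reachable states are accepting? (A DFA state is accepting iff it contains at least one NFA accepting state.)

6

Start state of the DFA: {q0}.
{q0} --a--> {q0, q1, q2, q4}  [new]
{q0} --b--> {q3, q4}  [new]
{q0} --c--> {q0, q1, q2}  [new]
{q0, q1, q2, q4} --a--> {q0, q1, q2, q3, q4}  [new]
{q0, q1, q2, q4} --b--> {q0, q1, q2, q3, q4}  [seen]
{q0, q1, q2, q4} --c--> {q0, q1, q2, q3, q4}  [seen]
{q3, q4} --a--> {q1, q3, q4}  [new]
{q3, q4} --b--> {q0, q1, q2, q4}  [seen]
{q3, q4} --c--> {q1, q2, q3, q4}  [new]
{q0, q1, q2} --a--> {q0, q1, q2, q3, q4}  [seen]
{q0, q1, q2} --b--> {q0, q1, q2, q3, q4}  [seen]
{q0, q1, q2} --c--> {q0, q1, q2, q3}  [new]
{q0, q1, q2, q3, q4} --a--> {q0, q1, q2, q3, q4}  [seen]
{q0, q1, q2, q3, q4} --b--> {q0, q1, q2, q3, q4}  [seen]
{q0, q1, q2, q3, q4} --c--> {q0, q1, q2, q3, q4}  [seen]
{q1, q3, q4} --a--> {q0, q1, q2, q3, q4}  [seen]
{q1, q3, q4} --b--> {q0, q1, q2, q4}  [seen]
{q1, q3, q4} --c--> {q1, q2, q3, q4}  [seen]
{q1, q2, q3, q4} --a--> {q0, q1, q2, q3, q4}  [seen]
{q1, q2, q3, q4} --b--> {q0, q1, q2, q3, q4}  [seen]
{q1, q2, q3, q4} --c--> {q1, q2, q3, q4}  [seen]
{q0, q1, q2, q3} --a--> {q0, q1, q2, q3, q4}  [seen]
{q0, q1, q2, q3} --b--> {q0, q1, q2, q3, q4}  [seen]
{q0, q1, q2, q3} --c--> {q0, q1, q2, q3, q4}  [seen]
Reachable DFA states: {q0}, {q0, q1, q2, q4}, {q3, q4}, {q0, q1, q2}, {q0, q1, q2, q3, q4}, {q1, q3, q4}, {q1, q2, q3, q4}, {q0, q1, q2, q3}.
Accepting DFA states (contain an NFA accepting state): {q0}, {q0, q1, q2, q4}, {q0, q1, q2}, {q0, q1, q2, q3, q4}, {q1, q2, q3, q4}, {q0, q1, q2, q3}.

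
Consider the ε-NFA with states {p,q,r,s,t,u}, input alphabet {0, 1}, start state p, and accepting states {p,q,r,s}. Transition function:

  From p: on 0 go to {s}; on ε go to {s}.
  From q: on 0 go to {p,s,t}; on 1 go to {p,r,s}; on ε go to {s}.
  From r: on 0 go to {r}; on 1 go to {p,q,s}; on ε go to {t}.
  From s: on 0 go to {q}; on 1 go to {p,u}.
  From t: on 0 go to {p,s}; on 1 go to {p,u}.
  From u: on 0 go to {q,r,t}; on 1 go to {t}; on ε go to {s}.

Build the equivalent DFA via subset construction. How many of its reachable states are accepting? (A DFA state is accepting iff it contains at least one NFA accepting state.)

10

Start state of the DFA: {p,s} (ε-closure of the NFA start).
{p,s} --0--> {q,s}  [new]
{p,s} --1--> {p,s,u}  [new]
{q,s} --0--> {p,q,s,t}  [new]
{q,s} --1--> {p,r,s,t,u}  [new]
{p,s,u} --0--> {q,r,s,t}  [new]
{p,s,u} --1--> {p,s,t,u}  [new]
{p,q,s,t} --0--> {p,q,s,t}  [seen]
{p,q,s,t} --1--> {p,r,s,t,u}  [seen]
{p,r,s,t,u} --0--> {p,q,r,s,t}  [new]
{p,r,s,t,u} --1--> {p,q,s,t,u}  [new]
{q,r,s,t} --0--> {p,q,r,s,t}  [seen]
{q,r,s,t} --1--> {p,q,r,s,t,u}  [new]
{p,s,t,u} --0--> {p,q,r,s,t}  [seen]
{p,s,t,u} --1--> {p,s,t,u}  [seen]
{p,q,r,s,t} --0--> {p,q,r,s,t}  [seen]
{p,q,r,s,t} --1--> {p,q,r,s,t,u}  [seen]
{p,q,s,t,u} --0--> {p,q,r,s,t}  [seen]
{p,q,s,t,u} --1--> {p,r,s,t,u}  [seen]
{p,q,r,s,t,u} --0--> {p,q,r,s,t}  [seen]
{p,q,r,s,t,u} --1--> {p,q,r,s,t,u}  [seen]
Reachable DFA states: {p,s}, {q,s}, {p,s,u}, {p,q,s,t}, {p,r,s,t,u}, {q,r,s,t}, {p,s,t,u}, {p,q,r,s,t}, {p,q,s,t,u}, {p,q,r,s,t,u}.
Accepting DFA states (contain an NFA accepting state): {p,s}, {q,s}, {p,s,u}, {p,q,s,t}, {p,r,s,t,u}, {q,r,s,t}, {p,s,t,u}, {p,q,r,s,t}, {p,q,s,t,u}, {p,q,r,s,t,u}.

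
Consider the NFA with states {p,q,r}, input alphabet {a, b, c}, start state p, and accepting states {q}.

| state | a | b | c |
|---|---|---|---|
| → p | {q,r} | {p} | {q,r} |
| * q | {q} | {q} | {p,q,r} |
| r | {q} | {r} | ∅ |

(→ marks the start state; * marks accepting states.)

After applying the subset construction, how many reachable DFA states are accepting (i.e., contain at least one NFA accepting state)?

Start state of the DFA: {p}.
{p} --a--> {q,r}  [new]
{p} --b--> {p}  [seen]
{p} --c--> {q,r}  [seen]
{q,r} --a--> {q}  [new]
{q,r} --b--> {q,r}  [seen]
{q,r} --c--> {p,q,r}  [new]
{q} --a--> {q}  [seen]
{q} --b--> {q}  [seen]
{q} --c--> {p,q,r}  [seen]
{p,q,r} --a--> {q,r}  [seen]
{p,q,r} --b--> {p,q,r}  [seen]
{p,q,r} --c--> {p,q,r}  [seen]
Reachable DFA states: {p}, {q,r}, {q}, {p,q,r}.
Accepting DFA states (contain an NFA accepting state): {q,r}, {q}, {p,q,r}.

3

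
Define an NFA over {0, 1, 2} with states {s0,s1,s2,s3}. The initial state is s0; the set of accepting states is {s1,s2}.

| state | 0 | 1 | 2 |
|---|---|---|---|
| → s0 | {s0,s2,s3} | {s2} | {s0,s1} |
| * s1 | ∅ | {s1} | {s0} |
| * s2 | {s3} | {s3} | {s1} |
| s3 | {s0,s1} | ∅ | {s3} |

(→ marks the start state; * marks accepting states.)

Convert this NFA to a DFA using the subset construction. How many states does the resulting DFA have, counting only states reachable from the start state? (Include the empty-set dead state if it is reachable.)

Start state of the DFA: {s0}.
{s0} --0--> {s0,s2,s3}  [new]
{s0} --1--> {s2}  [new]
{s0} --2--> {s0,s1}  [new]
{s0,s2,s3} --0--> {s0,s1,s2,s3}  [new]
{s0,s2,s3} --1--> {s2,s3}  [new]
{s0,s2,s3} --2--> {s0,s1,s3}  [new]
{s2} --0--> {s3}  [new]
{s2} --1--> {s3}  [seen]
{s2} --2--> {s1}  [new]
{s0,s1} --0--> {s0,s2,s3}  [seen]
{s0,s1} --1--> {s1,s2}  [new]
{s0,s1} --2--> {s0,s1}  [seen]
{s0,s1,s2,s3} --0--> {s0,s1,s2,s3}  [seen]
{s0,s1,s2,s3} --1--> {s1,s2,s3}  [new]
{s0,s1,s2,s3} --2--> {s0,s1,s3}  [seen]
{s2,s3} --0--> {s0,s1,s3}  [seen]
{s2,s3} --1--> {s3}  [seen]
{s2,s3} --2--> {s1,s3}  [new]
{s0,s1,s3} --0--> {s0,s1,s2,s3}  [seen]
{s0,s1,s3} --1--> {s1,s2}  [seen]
{s0,s1,s3} --2--> {s0,s1,s3}  [seen]
{s3} --0--> {s0,s1}  [seen]
{s3} --1--> ∅  [new]
{s3} --2--> {s3}  [seen]
{s1} --0--> ∅  [seen]
{s1} --1--> {s1}  [seen]
{s1} --2--> {s0}  [seen]
{s1,s2} --0--> {s3}  [seen]
{s1,s2} --1--> {s1,s3}  [seen]
{s1,s2} --2--> {s0,s1}  [seen]
{s1,s2,s3} --0--> {s0,s1,s3}  [seen]
{s1,s2,s3} --1--> {s1,s3}  [seen]
{s1,s2,s3} --2--> {s0,s1,s3}  [seen]
{s1,s3} --0--> {s0,s1}  [seen]
{s1,s3} --1--> {s1}  [seen]
{s1,s3} --2--> {s0,s3}  [new]
∅ --0--> ∅  [seen]
∅ --1--> ∅  [seen]
∅ --2--> ∅  [seen]
{s0,s3} --0--> {s0,s1,s2,s3}  [seen]
{s0,s3} --1--> {s2}  [seen]
{s0,s3} --2--> {s0,s1,s3}  [seen]
Reachable DFA states: {s0}, {s0,s2,s3}, {s2}, {s0,s1}, {s0,s1,s2,s3}, {s2,s3}, {s0,s1,s3}, {s3}, {s1}, {s1,s2}, {s1,s2,s3}, {s1,s3}, ∅, {s0,s3}.

14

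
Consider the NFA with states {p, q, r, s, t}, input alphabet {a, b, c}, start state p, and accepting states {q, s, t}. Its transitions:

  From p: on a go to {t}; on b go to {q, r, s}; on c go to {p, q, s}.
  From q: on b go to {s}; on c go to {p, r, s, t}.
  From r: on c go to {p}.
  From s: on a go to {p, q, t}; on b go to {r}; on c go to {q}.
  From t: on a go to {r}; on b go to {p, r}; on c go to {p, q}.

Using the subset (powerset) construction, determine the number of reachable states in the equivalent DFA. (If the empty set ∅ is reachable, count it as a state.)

Start state of the DFA: {p}.
{p} --a--> {t}  [new]
{p} --b--> {q, r, s}  [new]
{p} --c--> {p, q, s}  [new]
{t} --a--> {r}  [new]
{t} --b--> {p, r}  [new]
{t} --c--> {p, q}  [new]
{q, r, s} --a--> {p, q, t}  [new]
{q, r, s} --b--> {r, s}  [new]
{q, r, s} --c--> {p, q, r, s, t}  [new]
{p, q, s} --a--> {p, q, t}  [seen]
{p, q, s} --b--> {q, r, s}  [seen]
{p, q, s} --c--> {p, q, r, s, t}  [seen]
{r} --a--> ∅  [new]
{r} --b--> ∅  [seen]
{r} --c--> {p}  [seen]
{p, r} --a--> {t}  [seen]
{p, r} --b--> {q, r, s}  [seen]
{p, r} --c--> {p, q, s}  [seen]
{p, q} --a--> {t}  [seen]
{p, q} --b--> {q, r, s}  [seen]
{p, q} --c--> {p, q, r, s, t}  [seen]
{p, q, t} --a--> {r, t}  [new]
{p, q, t} --b--> {p, q, r, s}  [new]
{p, q, t} --c--> {p, q, r, s, t}  [seen]
{r, s} --a--> {p, q, t}  [seen]
{r, s} --b--> {r}  [seen]
{r, s} --c--> {p, q}  [seen]
{p, q, r, s, t} --a--> {p, q, r, t}  [new]
{p, q, r, s, t} --b--> {p, q, r, s}  [seen]
{p, q, r, s, t} --c--> {p, q, r, s, t}  [seen]
∅ --a--> ∅  [seen]
∅ --b--> ∅  [seen]
∅ --c--> ∅  [seen]
{r, t} --a--> {r}  [seen]
{r, t} --b--> {p, r}  [seen]
{r, t} --c--> {p, q}  [seen]
{p, q, r, s} --a--> {p, q, t}  [seen]
{p, q, r, s} --b--> {q, r, s}  [seen]
{p, q, r, s} --c--> {p, q, r, s, t}  [seen]
{p, q, r, t} --a--> {r, t}  [seen]
{p, q, r, t} --b--> {p, q, r, s}  [seen]
{p, q, r, t} --c--> {p, q, r, s, t}  [seen]
Reachable DFA states: {p}, {t}, {q, r, s}, {p, q, s}, {r}, {p, r}, {p, q}, {p, q, t}, {r, s}, {p, q, r, s, t}, ∅, {r, t}, {p, q, r, s}, {p, q, r, t}.

14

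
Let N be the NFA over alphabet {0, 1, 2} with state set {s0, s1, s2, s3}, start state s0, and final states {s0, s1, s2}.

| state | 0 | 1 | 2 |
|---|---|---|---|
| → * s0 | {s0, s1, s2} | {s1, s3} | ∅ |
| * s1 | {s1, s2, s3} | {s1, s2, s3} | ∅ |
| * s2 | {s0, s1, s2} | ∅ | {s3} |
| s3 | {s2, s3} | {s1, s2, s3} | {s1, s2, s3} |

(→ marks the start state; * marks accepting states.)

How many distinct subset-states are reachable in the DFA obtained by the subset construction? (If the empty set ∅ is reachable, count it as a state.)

8

Start state of the DFA: {s0}.
{s0} --0--> {s0, s1, s2}  [new]
{s0} --1--> {s1, s3}  [new]
{s0} --2--> ∅  [new]
{s0, s1, s2} --0--> {s0, s1, s2, s3}  [new]
{s0, s1, s2} --1--> {s1, s2, s3}  [new]
{s0, s1, s2} --2--> {s3}  [new]
{s1, s3} --0--> {s1, s2, s3}  [seen]
{s1, s3} --1--> {s1, s2, s3}  [seen]
{s1, s3} --2--> {s1, s2, s3}  [seen]
∅ --0--> ∅  [seen]
∅ --1--> ∅  [seen]
∅ --2--> ∅  [seen]
{s0, s1, s2, s3} --0--> {s0, s1, s2, s3}  [seen]
{s0, s1, s2, s3} --1--> {s1, s2, s3}  [seen]
{s0, s1, s2, s3} --2--> {s1, s2, s3}  [seen]
{s1, s2, s3} --0--> {s0, s1, s2, s3}  [seen]
{s1, s2, s3} --1--> {s1, s2, s3}  [seen]
{s1, s2, s3} --2--> {s1, s2, s3}  [seen]
{s3} --0--> {s2, s3}  [new]
{s3} --1--> {s1, s2, s3}  [seen]
{s3} --2--> {s1, s2, s3}  [seen]
{s2, s3} --0--> {s0, s1, s2, s3}  [seen]
{s2, s3} --1--> {s1, s2, s3}  [seen]
{s2, s3} --2--> {s1, s2, s3}  [seen]
Reachable DFA states: {s0}, {s0, s1, s2}, {s1, s3}, ∅, {s0, s1, s2, s3}, {s1, s2, s3}, {s3}, {s2, s3}.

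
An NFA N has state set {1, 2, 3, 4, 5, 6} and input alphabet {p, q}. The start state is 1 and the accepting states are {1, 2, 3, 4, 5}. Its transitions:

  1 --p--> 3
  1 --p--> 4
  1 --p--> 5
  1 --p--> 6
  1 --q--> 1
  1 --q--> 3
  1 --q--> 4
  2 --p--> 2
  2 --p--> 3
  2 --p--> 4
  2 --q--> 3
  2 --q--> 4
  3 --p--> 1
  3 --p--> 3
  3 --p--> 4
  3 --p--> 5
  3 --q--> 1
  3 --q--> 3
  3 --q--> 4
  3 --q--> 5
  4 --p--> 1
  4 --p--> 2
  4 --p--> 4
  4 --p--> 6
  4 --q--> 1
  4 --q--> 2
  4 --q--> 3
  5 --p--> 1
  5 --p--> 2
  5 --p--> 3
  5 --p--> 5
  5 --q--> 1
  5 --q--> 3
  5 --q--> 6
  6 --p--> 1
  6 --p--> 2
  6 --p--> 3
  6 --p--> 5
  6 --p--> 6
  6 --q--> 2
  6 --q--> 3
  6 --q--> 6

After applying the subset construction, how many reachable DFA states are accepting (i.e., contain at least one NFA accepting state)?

5

Start state of the DFA: {1}.
{1} --p--> {3, 4, 5, 6}  [new]
{1} --q--> {1, 3, 4}  [new]
{3, 4, 5, 6} --p--> {1, 2, 3, 4, 5, 6}  [new]
{3, 4, 5, 6} --q--> {1, 2, 3, 4, 5, 6}  [seen]
{1, 3, 4} --p--> {1, 2, 3, 4, 5, 6}  [seen]
{1, 3, 4} --q--> {1, 2, 3, 4, 5}  [new]
{1, 2, 3, 4, 5, 6} --p--> {1, 2, 3, 4, 5, 6}  [seen]
{1, 2, 3, 4, 5, 6} --q--> {1, 2, 3, 4, 5, 6}  [seen]
{1, 2, 3, 4, 5} --p--> {1, 2, 3, 4, 5, 6}  [seen]
{1, 2, 3, 4, 5} --q--> {1, 2, 3, 4, 5, 6}  [seen]
Reachable DFA states: {1}, {3, 4, 5, 6}, {1, 3, 4}, {1, 2, 3, 4, 5, 6}, {1, 2, 3, 4, 5}.
Accepting DFA states (contain an NFA accepting state): {1}, {3, 4, 5, 6}, {1, 3, 4}, {1, 2, 3, 4, 5, 6}, {1, 2, 3, 4, 5}.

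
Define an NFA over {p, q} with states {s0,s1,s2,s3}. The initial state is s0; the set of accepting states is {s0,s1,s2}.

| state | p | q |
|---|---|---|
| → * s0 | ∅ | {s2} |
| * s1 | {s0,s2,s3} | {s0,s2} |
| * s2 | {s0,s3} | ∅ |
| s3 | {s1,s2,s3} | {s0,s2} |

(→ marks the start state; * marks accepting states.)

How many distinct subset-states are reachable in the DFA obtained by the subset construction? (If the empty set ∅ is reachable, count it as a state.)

Start state of the DFA: {s0}.
{s0} --p--> ∅  [new]
{s0} --q--> {s2}  [new]
∅ --p--> ∅  [seen]
∅ --q--> ∅  [seen]
{s2} --p--> {s0,s3}  [new]
{s2} --q--> ∅  [seen]
{s0,s3} --p--> {s1,s2,s3}  [new]
{s0,s3} --q--> {s0,s2}  [new]
{s1,s2,s3} --p--> {s0,s1,s2,s3}  [new]
{s1,s2,s3} --q--> {s0,s2}  [seen]
{s0,s2} --p--> {s0,s3}  [seen]
{s0,s2} --q--> {s2}  [seen]
{s0,s1,s2,s3} --p--> {s0,s1,s2,s3}  [seen]
{s0,s1,s2,s3} --q--> {s0,s2}  [seen]
Reachable DFA states: {s0}, ∅, {s2}, {s0,s3}, {s1,s2,s3}, {s0,s2}, {s0,s1,s2,s3}.

7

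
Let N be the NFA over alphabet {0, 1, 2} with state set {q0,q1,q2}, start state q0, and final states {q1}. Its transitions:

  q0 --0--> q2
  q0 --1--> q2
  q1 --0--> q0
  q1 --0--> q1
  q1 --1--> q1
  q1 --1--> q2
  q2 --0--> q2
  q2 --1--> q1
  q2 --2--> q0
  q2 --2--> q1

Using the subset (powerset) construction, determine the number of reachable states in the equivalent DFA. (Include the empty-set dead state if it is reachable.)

Start state of the DFA: {q0}.
{q0} --0--> {q2}  [new]
{q0} --1--> {q2}  [seen]
{q0} --2--> ∅  [new]
{q2} --0--> {q2}  [seen]
{q2} --1--> {q1}  [new]
{q2} --2--> {q0,q1}  [new]
∅ --0--> ∅  [seen]
∅ --1--> ∅  [seen]
∅ --2--> ∅  [seen]
{q1} --0--> {q0,q1}  [seen]
{q1} --1--> {q1,q2}  [new]
{q1} --2--> ∅  [seen]
{q0,q1} --0--> {q0,q1,q2}  [new]
{q0,q1} --1--> {q1,q2}  [seen]
{q0,q1} --2--> ∅  [seen]
{q1,q2} --0--> {q0,q1,q2}  [seen]
{q1,q2} --1--> {q1,q2}  [seen]
{q1,q2} --2--> {q0,q1}  [seen]
{q0,q1,q2} --0--> {q0,q1,q2}  [seen]
{q0,q1,q2} --1--> {q1,q2}  [seen]
{q0,q1,q2} --2--> {q0,q1}  [seen]
Reachable DFA states: {q0}, {q2}, ∅, {q1}, {q0,q1}, {q1,q2}, {q0,q1,q2}.

7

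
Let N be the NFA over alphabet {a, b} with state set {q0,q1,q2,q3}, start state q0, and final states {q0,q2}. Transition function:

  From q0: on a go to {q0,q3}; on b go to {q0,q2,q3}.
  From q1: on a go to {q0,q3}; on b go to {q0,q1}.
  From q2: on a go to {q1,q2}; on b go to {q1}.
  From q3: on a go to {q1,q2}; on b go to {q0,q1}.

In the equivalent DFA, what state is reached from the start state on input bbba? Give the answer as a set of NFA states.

{q0,q1,q2,q3}

Start: {q0}.
δ(q0,b) = {q0,q2,q3}.
Union: {q0,q2,q3}.
After b: {q0,q2,q3}.
δ(q0,b) = {q0,q2,q3}; δ(q2,b) = {q1}; δ(q3,b) = {q0,q1}.
Union: {q0,q1,q2,q3}.
After b: {q0,q1,q2,q3}.
δ(q0,b) = {q0,q2,q3}; δ(q1,b) = {q0,q1}; δ(q2,b) = {q1}; δ(q3,b) = {q0,q1}.
Union: {q0,q1,q2,q3}.
After b: {q0,q1,q2,q3}.
δ(q0,a) = {q0,q3}; δ(q1,a) = {q0,q3}; δ(q2,a) = {q1,q2}; δ(q3,a) = {q1,q2}.
Union: {q0,q1,q2,q3}.
After a: {q0,q1,q2,q3}.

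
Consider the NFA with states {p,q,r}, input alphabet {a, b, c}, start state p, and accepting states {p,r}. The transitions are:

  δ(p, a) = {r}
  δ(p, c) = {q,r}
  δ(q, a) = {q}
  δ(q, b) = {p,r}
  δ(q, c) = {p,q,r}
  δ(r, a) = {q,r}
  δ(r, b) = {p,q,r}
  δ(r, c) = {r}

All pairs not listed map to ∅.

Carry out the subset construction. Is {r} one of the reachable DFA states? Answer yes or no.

yes

Start state of the DFA: {p}.
{p} --a--> {r}  [new]
{p} --b--> ∅  [new]
{p} --c--> {q,r}  [new]
{r} --a--> {q,r}  [seen]
{r} --b--> {p,q,r}  [new]
{r} --c--> {r}  [seen]
∅ --a--> ∅  [seen]
∅ --b--> ∅  [seen]
∅ --c--> ∅  [seen]
{q,r} --a--> {q,r}  [seen]
{q,r} --b--> {p,q,r}  [seen]
{q,r} --c--> {p,q,r}  [seen]
{p,q,r} --a--> {q,r}  [seen]
{p,q,r} --b--> {p,q,r}  [seen]
{p,q,r} --c--> {p,q,r}  [seen]
Reachable DFA states: {p}, {r}, ∅, {q,r}, {p,q,r}.
{r} is among them.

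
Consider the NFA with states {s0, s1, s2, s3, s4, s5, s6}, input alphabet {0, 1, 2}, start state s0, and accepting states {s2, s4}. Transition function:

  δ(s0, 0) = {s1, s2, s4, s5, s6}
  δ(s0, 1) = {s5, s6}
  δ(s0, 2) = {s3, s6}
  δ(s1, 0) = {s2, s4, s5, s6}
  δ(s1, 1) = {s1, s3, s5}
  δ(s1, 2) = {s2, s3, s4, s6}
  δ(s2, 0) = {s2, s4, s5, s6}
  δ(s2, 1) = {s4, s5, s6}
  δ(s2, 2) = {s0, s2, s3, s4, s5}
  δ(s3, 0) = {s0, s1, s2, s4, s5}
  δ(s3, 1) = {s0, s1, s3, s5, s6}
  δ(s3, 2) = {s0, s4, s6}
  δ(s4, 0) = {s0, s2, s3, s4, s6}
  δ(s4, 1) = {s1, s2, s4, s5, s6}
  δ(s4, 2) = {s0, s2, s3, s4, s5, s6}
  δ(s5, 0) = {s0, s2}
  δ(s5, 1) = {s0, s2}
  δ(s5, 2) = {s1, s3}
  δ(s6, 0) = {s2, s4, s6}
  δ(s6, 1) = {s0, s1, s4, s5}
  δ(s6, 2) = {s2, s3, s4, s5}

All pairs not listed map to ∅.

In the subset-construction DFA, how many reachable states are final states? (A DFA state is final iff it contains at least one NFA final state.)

Start state of the DFA: {s0}.
{s0} --0--> {s1, s2, s4, s5, s6}  [new]
{s0} --1--> {s5, s6}  [new]
{s0} --2--> {s3, s6}  [new]
{s1, s2, s4, s5, s6} --0--> {s0, s2, s3, s4, s5, s6}  [new]
{s1, s2, s4, s5, s6} --1--> {s0, s1, s2, s3, s4, s5, s6}  [new]
{s1, s2, s4, s5, s6} --2--> {s0, s1, s2, s3, s4, s5, s6}  [seen]
{s5, s6} --0--> {s0, s2, s4, s6}  [new]
{s5, s6} --1--> {s0, s1, s2, s4, s5}  [new]
{s5, s6} --2--> {s1, s2, s3, s4, s5}  [new]
{s3, s6} --0--> {s0, s1, s2, s4, s5, s6}  [new]
{s3, s6} --1--> {s0, s1, s3, s4, s5, s6}  [new]
{s3, s6} --2--> {s0, s2, s3, s4, s5, s6}  [seen]
{s0, s2, s3, s4, s5, s6} --0--> {s0, s1, s2, s3, s4, s5, s6}  [seen]
{s0, s2, s3, s4, s5, s6} --1--> {s0, s1, s2, s3, s4, s5, s6}  [seen]
{s0, s2, s3, s4, s5, s6} --2--> {s0, s1, s2, s3, s4, s5, s6}  [seen]
{s0, s1, s2, s3, s4, s5, s6} --0--> {s0, s1, s2, s3, s4, s5, s6}  [seen]
{s0, s1, s2, s3, s4, s5, s6} --1--> {s0, s1, s2, s3, s4, s5, s6}  [seen]
{s0, s1, s2, s3, s4, s5, s6} --2--> {s0, s1, s2, s3, s4, s5, s6}  [seen]
{s0, s2, s4, s6} --0--> {s0, s1, s2, s3, s4, s5, s6}  [seen]
{s0, s2, s4, s6} --1--> {s0, s1, s2, s4, s5, s6}  [seen]
{s0, s2, s4, s6} --2--> {s0, s2, s3, s4, s5, s6}  [seen]
{s0, s1, s2, s4, s5} --0--> {s0, s1, s2, s3, s4, s5, s6}  [seen]
{s0, s1, s2, s4, s5} --1--> {s0, s1, s2, s3, s4, s5, s6}  [seen]
{s0, s1, s2, s4, s5} --2--> {s0, s1, s2, s3, s4, s5, s6}  [seen]
{s1, s2, s3, s4, s5} --0--> {s0, s1, s2, s3, s4, s5, s6}  [seen]
{s1, s2, s3, s4, s5} --1--> {s0, s1, s2, s3, s4, s5, s6}  [seen]
{s1, s2, s3, s4, s5} --2--> {s0, s1, s2, s3, s4, s5, s6}  [seen]
{s0, s1, s2, s4, s5, s6} --0--> {s0, s1, s2, s3, s4, s5, s6}  [seen]
{s0, s1, s2, s4, s5, s6} --1--> {s0, s1, s2, s3, s4, s5, s6}  [seen]
{s0, s1, s2, s4, s5, s6} --2--> {s0, s1, s2, s3, s4, s5, s6}  [seen]
{s0, s1, s3, s4, s5, s6} --0--> {s0, s1, s2, s3, s4, s5, s6}  [seen]
{s0, s1, s3, s4, s5, s6} --1--> {s0, s1, s2, s3, s4, s5, s6}  [seen]
{s0, s1, s3, s4, s5, s6} --2--> {s0, s1, s2, s3, s4, s5, s6}  [seen]
Reachable DFA states: {s0}, {s1, s2, s4, s5, s6}, {s5, s6}, {s3, s6}, {s0, s2, s3, s4, s5, s6}, {s0, s1, s2, s3, s4, s5, s6}, {s0, s2, s4, s6}, {s0, s1, s2, s4, s5}, {s1, s2, s3, s4, s5}, {s0, s1, s2, s4, s5, s6}, {s0, s1, s3, s4, s5, s6}.
Accepting DFA states (contain an NFA accepting state): {s1, s2, s4, s5, s6}, {s0, s2, s3, s4, s5, s6}, {s0, s1, s2, s3, s4, s5, s6}, {s0, s2, s4, s6}, {s0, s1, s2, s4, s5}, {s1, s2, s3, s4, s5}, {s0, s1, s2, s4, s5, s6}, {s0, s1, s3, s4, s5, s6}.

8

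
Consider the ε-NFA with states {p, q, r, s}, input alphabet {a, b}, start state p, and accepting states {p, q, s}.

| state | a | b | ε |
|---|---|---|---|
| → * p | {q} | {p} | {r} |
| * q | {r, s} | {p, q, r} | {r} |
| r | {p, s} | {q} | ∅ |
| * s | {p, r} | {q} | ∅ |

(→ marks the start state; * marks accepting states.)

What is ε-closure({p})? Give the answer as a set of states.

Begin with {p}.
p →ε {r}; add r.
ε-closure = {p, r}.

{p, r}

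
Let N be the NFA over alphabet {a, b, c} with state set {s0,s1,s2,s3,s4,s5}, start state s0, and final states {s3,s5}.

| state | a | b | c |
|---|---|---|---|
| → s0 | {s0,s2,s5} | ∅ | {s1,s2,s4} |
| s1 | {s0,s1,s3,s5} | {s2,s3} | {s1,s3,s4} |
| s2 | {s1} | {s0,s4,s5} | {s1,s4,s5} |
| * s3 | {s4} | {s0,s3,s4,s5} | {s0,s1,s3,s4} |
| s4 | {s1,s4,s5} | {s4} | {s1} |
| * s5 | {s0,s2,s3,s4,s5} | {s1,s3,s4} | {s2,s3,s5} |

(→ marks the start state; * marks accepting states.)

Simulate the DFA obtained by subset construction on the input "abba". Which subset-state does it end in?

{s0,s1,s2,s3,s4,s5}

Start: {s0}.
δ(s0,a) = {s0,s2,s5}.
Union: {s0,s2,s5}.
After a: {s0,s2,s5}.
δ(s0,b) = ∅; δ(s2,b) = {s0,s4,s5}; δ(s5,b) = {s1,s3,s4}.
Union: {s0,s1,s3,s4,s5}.
After b: {s0,s1,s3,s4,s5}.
δ(s0,b) = ∅; δ(s1,b) = {s2,s3}; δ(s3,b) = {s0,s3,s4,s5}; δ(s4,b) = {s4}; δ(s5,b) = {s1,s3,s4}.
Union: {s0,s1,s2,s3,s4,s5}.
After b: {s0,s1,s2,s3,s4,s5}.
δ(s0,a) = {s0,s2,s5}; δ(s1,a) = {s0,s1,s3,s5}; δ(s2,a) = {s1}; δ(s3,a) = {s4}; δ(s4,a) = {s1,s4,s5}; δ(s5,a) = {s0,s2,s3,s4,s5}.
Union: {s0,s1,s2,s3,s4,s5}.
After a: {s0,s1,s2,s3,s4,s5}.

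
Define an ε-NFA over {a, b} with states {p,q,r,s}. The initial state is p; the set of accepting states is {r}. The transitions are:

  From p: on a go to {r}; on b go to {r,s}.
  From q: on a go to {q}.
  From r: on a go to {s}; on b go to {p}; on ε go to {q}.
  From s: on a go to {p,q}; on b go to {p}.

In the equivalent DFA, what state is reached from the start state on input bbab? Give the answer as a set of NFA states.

Start: {p}.
δ(p,b) = {r,s}.
Union: {r,s}.
ε-closure gives {q,r,s}.
After b: {q,r,s}.
δ(q,b) = ∅; δ(r,b) = {p}; δ(s,b) = {p}.
Union: {p}.
After b: {p}.
δ(p,a) = {r}.
Union: {r}.
ε-closure gives {q,r}.
After a: {q,r}.
δ(q,b) = ∅; δ(r,b) = {p}.
Union: {p}.
After b: {p}.

{p}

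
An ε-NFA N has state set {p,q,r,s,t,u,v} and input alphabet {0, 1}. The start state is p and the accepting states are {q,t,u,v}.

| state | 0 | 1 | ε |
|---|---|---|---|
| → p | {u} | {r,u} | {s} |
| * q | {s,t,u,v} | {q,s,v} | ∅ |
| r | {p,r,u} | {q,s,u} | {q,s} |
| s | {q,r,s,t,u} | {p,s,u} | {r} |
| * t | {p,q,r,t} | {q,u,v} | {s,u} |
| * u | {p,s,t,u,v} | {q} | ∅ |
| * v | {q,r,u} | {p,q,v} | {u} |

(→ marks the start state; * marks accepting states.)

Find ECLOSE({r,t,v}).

{q,r,s,t,u,v}

Begin with {r,t,v}.
r →ε {q,s}; add q, s.
t →ε {s,u}; add u.
ε-closure = {q,r,s,t,u,v}.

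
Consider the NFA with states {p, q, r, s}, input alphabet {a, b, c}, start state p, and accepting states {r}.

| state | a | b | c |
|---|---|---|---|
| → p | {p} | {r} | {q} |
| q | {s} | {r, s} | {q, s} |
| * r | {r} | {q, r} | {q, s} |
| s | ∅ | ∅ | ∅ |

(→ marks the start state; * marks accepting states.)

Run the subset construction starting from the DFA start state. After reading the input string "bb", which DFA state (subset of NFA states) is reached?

{q, r}

Start: {p}.
δ(p,b) = {r}.
Union: {r}.
After b: {r}.
δ(r,b) = {q, r}.
Union: {q, r}.
After b: {q, r}.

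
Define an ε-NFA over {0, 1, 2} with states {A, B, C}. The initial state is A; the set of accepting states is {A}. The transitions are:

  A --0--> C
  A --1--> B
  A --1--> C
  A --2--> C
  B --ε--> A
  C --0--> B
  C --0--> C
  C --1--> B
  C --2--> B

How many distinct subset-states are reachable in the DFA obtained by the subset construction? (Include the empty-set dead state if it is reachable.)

Start state of the DFA: {A} (ε-closure of the NFA start).
{A} --0--> {C}  [new]
{A} --1--> {A, B, C}  [new]
{A} --2--> {C}  [seen]
{C} --0--> {A, B, C}  [seen]
{C} --1--> {A, B}  [new]
{C} --2--> {A, B}  [seen]
{A, B, C} --0--> {A, B, C}  [seen]
{A, B, C} --1--> {A, B, C}  [seen]
{A, B, C} --2--> {A, B, C}  [seen]
{A, B} --0--> {C}  [seen]
{A, B} --1--> {A, B, C}  [seen]
{A, B} --2--> {C}  [seen]
Reachable DFA states: {A}, {C}, {A, B, C}, {A, B}.

4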